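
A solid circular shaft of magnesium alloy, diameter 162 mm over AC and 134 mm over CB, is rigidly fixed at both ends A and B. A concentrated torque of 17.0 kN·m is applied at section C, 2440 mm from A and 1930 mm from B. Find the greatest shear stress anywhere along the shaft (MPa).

Compatibility: T_A·a/J_AC = T_B·b/J_CB with T_A + T_B = T₀.
J_AC = 6.76×10^-5 m⁴, J_CB = 3.17×10^-5 m⁴, so T_A = T₀·(J_AC/a)/((J_AC/a)+(J_CB/b)) = 10680 N·m, T_B = 6320 N·m.
τ in each portion: τ_AC = 1.28×10^7 Pa, τ_CB = 1.34×10^7 Pa; maximum is in CB.
τ_max = T_CB·r/J = 6320·0.0670/3.17×10^-5 = 1.338×10^7 Pa.

13.4 MPa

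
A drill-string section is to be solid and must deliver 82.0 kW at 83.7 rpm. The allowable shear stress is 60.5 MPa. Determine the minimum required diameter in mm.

92.3 mm

ω = 2π·83.7/60 = 8.765 rad/s, so T = P/ω = 82.0×10³ / 8.765 = 9355 N·m.
For a solid shaft τ_max = 16T/(πd³), so d = (16T/(π τ_allow))^(1/3) = (16·9355/(π·6.05×10^7))^(1/3) = 0.09235 m.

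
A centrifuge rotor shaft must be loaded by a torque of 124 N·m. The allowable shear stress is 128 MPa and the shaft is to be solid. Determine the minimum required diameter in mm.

For a solid shaft τ_max = 16T/(πd³), so d = (16T/(π τ_allow))^(1/3) = (16·124.0/(π·1.28×10^8))^(1/3) = 0.01702 m.

17.0 mm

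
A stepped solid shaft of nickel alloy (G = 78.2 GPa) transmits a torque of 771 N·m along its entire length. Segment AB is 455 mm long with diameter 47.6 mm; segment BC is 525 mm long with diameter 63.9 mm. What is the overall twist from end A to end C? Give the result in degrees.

J_AB = π(0.0476)⁴/32 = 5.04×10^-7 m⁴; J_BC = π(0.0639)⁴/32 = 1.64×10^-6 m⁴.
θ = (T/G)·Σ L_i/J_i = (771.0/78.2×10⁹)·(0.455/5.04×10^-7 + 0.525/1.64×10^-6) = 0.01206 rad.

0.691°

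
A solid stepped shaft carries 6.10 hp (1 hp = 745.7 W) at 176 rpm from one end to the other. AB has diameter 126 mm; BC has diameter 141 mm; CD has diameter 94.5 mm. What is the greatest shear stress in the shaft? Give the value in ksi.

0.216 ksi

ω = 2π·176/60 = 18.43 rad/s, so T = P/ω = 6.10×745.7 / 18.43 = 246.8 N·m.
Under the same torque, τ_max = 16T/(πd³) is largest where d is smallest — segment CD (d = 94.5 mm).
τ_max = 16·246.8/(π·(0.0945)³) = 1.489×10^6 Pa.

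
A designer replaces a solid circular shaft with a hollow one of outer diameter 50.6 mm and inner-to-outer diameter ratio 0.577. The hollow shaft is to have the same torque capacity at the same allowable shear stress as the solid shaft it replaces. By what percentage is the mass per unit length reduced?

Equal τ_max and T ⇒ the solid shaft needs d_s³ = d_o³(1−k⁴), so d_s = 50.6·(1−0.577⁴)^(1/3) = 48.66 mm.
Area ratio A_h/A_s = d_o²(1−k²)/d_s² = (1−k²)/(1−k⁴)^(2/3) = 0.7214.
Mass saving = 1 − 0.7214 = 27.9 %.

27.9 %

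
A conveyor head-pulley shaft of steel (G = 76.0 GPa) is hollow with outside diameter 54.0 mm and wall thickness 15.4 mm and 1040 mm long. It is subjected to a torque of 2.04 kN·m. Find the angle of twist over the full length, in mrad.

J = π(d_o⁴ − d_i⁴)/32 = π(0.0540⁴ − 0.0232⁴)/32 = 8.063×10^-7 m⁴.
θ = T·L/(G·J) = 2040 × 1.04 / (76.0×10⁹ × 8.063×10^-7) = 0.03462 rad.

34.6 mrad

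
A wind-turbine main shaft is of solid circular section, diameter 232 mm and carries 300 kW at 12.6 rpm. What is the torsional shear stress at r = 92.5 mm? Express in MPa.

ω = 2π·12.6/60 = 1.319 rad/s, so T = P/ω = 300×10³ / 1.319 = 227400 N·m.
J = πd⁴/32 = π(0.232)⁴/32 = 2.844×10^-4 m⁴.
Shear stress varies linearly with radius: τ = T·r/J = 227400 × 0.0925 / 2.844×10^-4 = 7.395×10^7 Pa.

73.9 MPa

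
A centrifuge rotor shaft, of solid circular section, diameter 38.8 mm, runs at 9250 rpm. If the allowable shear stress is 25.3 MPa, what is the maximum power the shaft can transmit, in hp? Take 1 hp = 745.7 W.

377 hp

J = πd⁴/32 = π(0.0388)⁴/32 = 2.225×10^-7 m⁴.
T_max = τ_allow·J/r = 2.53×10^7 × 2.225×10^-7 / 0.0194 = 290.2 N·m.
ω = 2π·9250/60 = 968.7 rad/s, so P_max = T_max·ω = 2.811×10^5 W.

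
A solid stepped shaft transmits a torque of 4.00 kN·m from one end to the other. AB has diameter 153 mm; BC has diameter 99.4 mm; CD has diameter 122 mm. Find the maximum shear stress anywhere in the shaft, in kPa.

20700 kPa

Under the same torque, τ_max = 16T/(πd³) is largest where d is smallest — segment BC (d = 99.4 mm).
τ_max = 16·4000/(π·(0.0994)³) = 2.074×10^7 Pa.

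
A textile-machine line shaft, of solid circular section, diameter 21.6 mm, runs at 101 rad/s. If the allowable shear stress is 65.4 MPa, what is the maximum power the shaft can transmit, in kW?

J = πd⁴/32 = π(0.0216)⁴/32 = 2.137×10^-8 m⁴.
T_max = τ_allow·J/r = 6.54×10^7 × 2.137×10^-8 / 0.0108 = 129.4 N·m.
ω = 101 rad/s, so P_max = T_max·ω = 1.307×10^4 W.

13.1 kW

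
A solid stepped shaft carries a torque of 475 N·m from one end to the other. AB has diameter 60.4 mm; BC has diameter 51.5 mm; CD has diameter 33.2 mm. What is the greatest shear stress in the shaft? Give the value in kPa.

Under the same torque, τ_max = 16T/(πd³) is largest where d is smallest — segment CD (d = 33.2 mm).
τ_max = 16·475.0/(π·(0.0332)³) = 6.611×10^7 Pa.

66100 kPa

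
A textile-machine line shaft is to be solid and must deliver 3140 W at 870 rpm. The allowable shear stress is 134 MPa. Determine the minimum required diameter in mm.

10.9 mm

ω = 2π·870/60 = 91.11 rad/s, so T = P/ω = 3140 / 91.11 = 34.47 N·m.
For a solid shaft τ_max = 16T/(πd³), so d = (16T/(π τ_allow))^(1/3) = (16·34.47/(π·1.34×10^8))^(1/3) = 0.01094 m.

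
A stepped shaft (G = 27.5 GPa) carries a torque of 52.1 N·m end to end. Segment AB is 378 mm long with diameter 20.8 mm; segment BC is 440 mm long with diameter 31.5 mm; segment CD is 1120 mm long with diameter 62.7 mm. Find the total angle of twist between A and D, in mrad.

J_AB = π(0.0208)⁴/32 = 1.84×10^-8 m⁴; J_BC = π(0.0315)⁴/32 = 9.67×10^-8 m⁴; J_CD = π(0.0627)⁴/32 = 1.52×10^-6 m⁴.
θ = (T/G)·Σ L_i/J_i = (52.10/27.5×10⁹)·(0.378/1.84×10^-8 + 0.440/9.67×10^-8 + 1.12/1.52×10^-6) = 0.04899 rad.

49.0 mrad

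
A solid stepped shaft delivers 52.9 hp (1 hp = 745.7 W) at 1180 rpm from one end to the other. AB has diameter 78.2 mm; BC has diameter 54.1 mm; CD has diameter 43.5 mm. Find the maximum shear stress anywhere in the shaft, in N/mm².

19.8 N/mm²

ω = 2π·1180/60 = 123.6 rad/s, so T = P/ω = 52.9×745.7 / 123.6 = 319.2 N·m.
Under the same torque, τ_max = 16T/(πd³) is largest where d is smallest — segment CD (d = 43.5 mm).
τ_max = 16·319.2/(π·(0.0435)³) = 1.975×10^7 Pa.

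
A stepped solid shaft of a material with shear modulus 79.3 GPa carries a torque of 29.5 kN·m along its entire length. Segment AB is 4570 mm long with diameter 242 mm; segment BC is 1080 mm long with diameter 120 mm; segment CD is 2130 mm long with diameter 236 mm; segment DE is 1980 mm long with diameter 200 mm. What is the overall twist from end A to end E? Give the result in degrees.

1.84°

J_AB = π(0.242)⁴/32 = 3.37×10^-4 m⁴; J_BC = π(0.120)⁴/32 = 2.04×10^-5 m⁴; J_CD = π(0.236)⁴/32 = 3.05×10^-4 m⁴; J_DE = π(0.200)⁴/32 = 1.57×10^-4 m⁴.
θ = (T/G)·Σ L_i/J_i = (29500/79.3×10⁹)·(4.57/3.37×10^-4 + 1.08/2.04×10^-5 + 2.13/3.05×10^-4 + 1.98/1.57×10^-4) = 0.03208 rad.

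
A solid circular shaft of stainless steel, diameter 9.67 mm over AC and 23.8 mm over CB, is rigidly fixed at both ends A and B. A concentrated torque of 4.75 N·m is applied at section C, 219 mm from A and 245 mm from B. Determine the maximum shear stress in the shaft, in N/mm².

1.74 N/mm²

Compatibility: T_A·a/J_AC = T_B·b/J_CB with T_A + T_B = T₀.
J_AC = 8.58×10^-10 m⁴, J_CB = 3.15×10^-8 m⁴, so T_A = T₀·(J_AC/a)/((J_AC/a)+(J_CB/b)) = 0.1405 N·m, T_B = 4.609 N·m.
τ in each portion: τ_AC = 7.92×10^5 Pa, τ_CB = 1.74×10^6 Pa; maximum is in CB.
τ_max = T_CB·r/J = 4.609·0.0119/3.15×10^-8 = 1.741×10^6 Pa.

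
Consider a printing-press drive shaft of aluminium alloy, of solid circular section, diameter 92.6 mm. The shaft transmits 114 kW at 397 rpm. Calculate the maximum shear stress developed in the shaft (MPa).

17.6 MPa

ω = 2π·397/60 = 41.57 rad/s, so T = P/ω = 114×10³ / 41.57 = 2742 N·m.
J = πd⁴/32 = π(0.0926)⁴/32 = 7.218×10^-6 m⁴.
τ_max = T·r/J = 2742 × 0.0463 / 7.218×10^-6 = 1.759×10^7 Pa.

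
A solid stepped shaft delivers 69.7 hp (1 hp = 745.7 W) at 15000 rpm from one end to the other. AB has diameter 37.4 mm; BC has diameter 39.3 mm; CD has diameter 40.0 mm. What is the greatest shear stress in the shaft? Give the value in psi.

467 psi

ω = 2π·15000/60 = 1571 rad/s, so T = P/ω = 69.7×745.7 / 1571 = 33.09 N·m.
Under the same torque, τ_max = 16T/(πd³) is largest where d is smallest — segment AB (d = 37.4 mm).
τ_max = 16·33.09/(π·(0.0374)³) = 3.221×10^6 Pa.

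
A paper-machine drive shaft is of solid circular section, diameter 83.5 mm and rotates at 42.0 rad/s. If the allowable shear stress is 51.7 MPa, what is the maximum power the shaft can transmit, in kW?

248 kW

J = πd⁴/32 = π(0.0835)⁴/32 = 4.772×10^-6 m⁴.
T_max = τ_allow·J/r = 5.17×10^7 × 4.772×10^-6 / 0.0418 = 5910 N·m.
ω = 42.0 rad/s, so P_max = T_max·ω = 2.482×10^5 W.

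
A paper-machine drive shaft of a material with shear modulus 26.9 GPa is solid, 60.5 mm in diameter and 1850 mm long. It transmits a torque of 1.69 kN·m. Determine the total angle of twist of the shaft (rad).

J = πd⁴/32 = π(0.0605)⁴/32 = 1.315×10^-6 m⁴.
θ = T·L/(G·J) = 1690 × 1.85 / (26.9×10⁹ × 1.315×10^-6) = 0.08837 rad.

0.0884 rad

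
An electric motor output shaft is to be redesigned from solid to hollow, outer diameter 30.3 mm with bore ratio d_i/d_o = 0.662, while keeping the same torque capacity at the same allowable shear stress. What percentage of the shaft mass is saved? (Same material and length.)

35.2 %

Equal τ_max and T ⇒ the solid shaft needs d_s³ = d_o³(1−k⁴), so d_s = 30.3·(1−0.662⁴)^(1/3) = 28.22 mm.
Area ratio A_h/A_s = d_o²(1−k²)/d_s² = (1−k²)/(1−k⁴)^(2/3) = 0.6476.
Mass saving = 1 − 0.6476 = 35.2 %.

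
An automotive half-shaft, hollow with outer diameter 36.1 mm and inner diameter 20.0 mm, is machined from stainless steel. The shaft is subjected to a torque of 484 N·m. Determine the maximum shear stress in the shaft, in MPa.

J = π(d_o⁴ − d_i⁴)/32 = π(0.0361⁴ − 0.0200⁴)/32 = 1.510×10^-7 m⁴.
τ_max = T·r/J = 484.0 × 0.0181 / 1.510×10^-7 = 5.784×10^7 Pa.

57.8 MPa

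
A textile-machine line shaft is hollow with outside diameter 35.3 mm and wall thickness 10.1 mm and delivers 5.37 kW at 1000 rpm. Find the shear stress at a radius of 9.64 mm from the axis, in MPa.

ω = 2π·1000/60 = 104.7 rad/s, so T = P/ω = 5.37×10³ / 104.7 = 51.28 N·m.
J = π(d_o⁴ − d_i⁴)/32 = π(0.0353⁴ − 0.0151⁴)/32 = 1.473×10^-7 m⁴.
Shear stress varies linearly with radius: τ = T·r/J = 51.28 × 0.00964 / 1.473×10^-7 = 3.355×10^6 Pa.

3.36 MPa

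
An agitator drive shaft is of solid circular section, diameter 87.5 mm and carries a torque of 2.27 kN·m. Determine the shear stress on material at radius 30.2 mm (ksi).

1.73 ksi

J = πd⁴/32 = π(0.0875)⁴/32 = 5.755×10^-6 m⁴.
Shear stress varies linearly with radius: τ = T·r/J = 2270 × 0.0302 / 5.755×10^-6 = 1.191×10^7 Pa.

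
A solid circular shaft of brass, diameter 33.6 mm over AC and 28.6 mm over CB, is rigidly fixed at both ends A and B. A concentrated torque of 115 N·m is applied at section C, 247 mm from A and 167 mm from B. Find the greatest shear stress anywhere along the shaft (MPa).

Compatibility: T_A·a/J_AC = T_B·b/J_CB with T_A + T_B = T₀.
J_AC = 1.25×10^-7 m⁴, J_CB = 6.57×10^-8 m⁴, so T_A = T₀·(J_AC/a)/((J_AC/a)+(J_CB/b)) = 64.74 N·m, T_B = 50.26 N·m.
τ in each portion: τ_AC = 8.69×10^6 Pa, τ_CB = 1.09×10^7 Pa; maximum is in CB.
τ_max = T_CB·r/J = 50.26·0.0143/6.57×10^-8 = 1.094×10^7 Pa.

10.9 MPa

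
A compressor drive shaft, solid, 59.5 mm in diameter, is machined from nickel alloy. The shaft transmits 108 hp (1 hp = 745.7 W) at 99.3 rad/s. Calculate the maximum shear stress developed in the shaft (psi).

ω = 99.3 rad/s, so T = P/ω = 108×745.7 / 99.30 = 811.0 N·m.
J = πd⁴/32 = π(0.0595)⁴/32 = 1.230×10^-6 m⁴.
τ_max = T·r/J = 811.0 × 0.0297 / 1.230×10^-6 = 1.961×10^7 Pa.

2840 psi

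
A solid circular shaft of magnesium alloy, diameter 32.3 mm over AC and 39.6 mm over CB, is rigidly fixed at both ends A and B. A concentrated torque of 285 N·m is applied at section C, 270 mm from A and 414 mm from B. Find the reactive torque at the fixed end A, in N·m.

Compatibility: T_A·a/J_AC = T_B·b/J_CB with T_A + T_B = T₀.
J_AC = 1.07×10^-7 m⁴, J_CB = 2.41×10^-7 m⁴, so T_A = T₀·(J_AC/a)/((J_AC/a)+(J_CB/b)) = 115.2 N·m, T_B = 169.8 N·m.

115 N·m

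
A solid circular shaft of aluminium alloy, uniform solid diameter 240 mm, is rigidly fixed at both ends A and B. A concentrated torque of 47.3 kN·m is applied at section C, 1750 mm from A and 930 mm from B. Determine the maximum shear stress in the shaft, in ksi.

With uniform GJ and both ends fixed, compatibility θ_AC = θ_CB gives T_A·a = T_B·b, together with T_A + T_B = T₀.
T_A = T₀·b/(a+b) = 47300·930/2680 = 16410 N·m; T_B = 30890 N·m.
τ in each portion: τ_AC = 6.05×10^6 Pa, τ_CB = 1.14×10^7 Pa; maximum is in CB.
τ_max = T_CB·r/J = 30890·0.120/3.26×10^-4 = 1.138×10^7 Pa.

1.65 ksi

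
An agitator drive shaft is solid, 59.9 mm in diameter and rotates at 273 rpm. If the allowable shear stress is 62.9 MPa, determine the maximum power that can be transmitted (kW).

J = πd⁴/32 = π(0.0599)⁴/32 = 1.264×10^-6 m⁴.
T_max = τ_allow·J/r = 6.29×10^7 × 1.264×10^-6 / 0.0300 = 2654 N·m.
ω = 2π·273/60 = 28.59 rad/s, so P_max = T_max·ω = 7.588×10^4 W.

75.9 kW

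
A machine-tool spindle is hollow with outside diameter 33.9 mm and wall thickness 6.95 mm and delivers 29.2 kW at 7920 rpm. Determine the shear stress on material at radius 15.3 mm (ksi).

ω = 2π·7920/60 = 829.4 rad/s, so T = P/ω = 29.2×10³ / 829.4 = 35.21 N·m.
J = π(d_o⁴ − d_i⁴)/32 = π(0.0339⁴ − 0.0200⁴)/32 = 1.139×10^-7 m⁴.
Shear stress varies linearly with radius: τ = T·r/J = 35.21 × 0.0153 / 1.139×10^-7 = 4.727×10^6 Pa.

0.686 ksi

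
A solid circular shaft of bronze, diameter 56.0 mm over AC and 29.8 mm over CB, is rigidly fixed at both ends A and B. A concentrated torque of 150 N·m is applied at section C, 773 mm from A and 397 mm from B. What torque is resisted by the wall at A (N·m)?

130 N·m

Compatibility: T_A·a/J_AC = T_B·b/J_CB with T_A + T_B = T₀.
J_AC = 9.65×10^-7 m⁴, J_CB = 7.74×10^-8 m⁴, so T_A = T₀·(J_AC/a)/((J_AC/a)+(J_CB/b)) = 129.7 N·m, T_B = 20.26 N·m.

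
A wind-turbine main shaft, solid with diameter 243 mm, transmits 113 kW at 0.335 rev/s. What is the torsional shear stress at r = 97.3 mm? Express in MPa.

ω = 2π·0.335 = 2.105 rad/s, so T = P/ω = 113×10³ / 2.105 = 53690 N·m.
J = πd⁴/32 = π(0.243)⁴/32 = 3.423×10^-4 m⁴.
Shear stress varies linearly with radius: τ = T·r/J = 53690 × 0.0973 / 3.423×10^-4 = 1.526×10^7 Pa.

15.3 MPa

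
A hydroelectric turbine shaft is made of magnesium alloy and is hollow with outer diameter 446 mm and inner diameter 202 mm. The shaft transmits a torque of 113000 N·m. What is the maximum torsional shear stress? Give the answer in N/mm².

6.77 N/mm²

J = π(d_o⁴ − d_i⁴)/32 = π(0.446⁴ − 0.202⁴)/32 = 3.721×10^-3 m⁴.
τ_max = T·r/J = 113000 × 0.223 / 3.721×10^-3 = 6.772×10^6 Pa.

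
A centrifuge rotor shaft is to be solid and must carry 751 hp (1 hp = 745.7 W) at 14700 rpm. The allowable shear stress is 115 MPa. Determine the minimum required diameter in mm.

25.3 mm

ω = 2π·14700/60 = 1539 rad/s, so T = P/ω = 751×745.7 / 1539 = 363.8 N·m.
For a solid shaft τ_max = 16T/(πd³), so d = (16T/(π τ_allow))^(1/3) = (16·363.8/(π·1.15×10^8))^(1/3) = 0.02526 m.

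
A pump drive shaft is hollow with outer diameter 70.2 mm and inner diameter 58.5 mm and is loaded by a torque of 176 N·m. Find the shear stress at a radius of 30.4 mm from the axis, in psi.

629 psi

J = π(d_o⁴ − d_i⁴)/32 = π(0.0702⁴ − 0.0585⁴)/32 = 1.234×10^-6 m⁴.
Shear stress varies linearly with radius: τ = T·r/J = 176.0 × 0.0304 / 1.234×10^-6 = 4.334×10^6 Pa.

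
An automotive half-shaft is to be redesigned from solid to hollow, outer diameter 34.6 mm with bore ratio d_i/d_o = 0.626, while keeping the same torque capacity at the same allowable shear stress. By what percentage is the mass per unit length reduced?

Equal τ_max and T ⇒ the solid shaft needs d_s³ = d_o³(1−k⁴), so d_s = 34.6·(1−0.626⁴)^(1/3) = 32.73 mm.
Area ratio A_h/A_s = d_o²(1−k²)/d_s² = (1−k²)/(1−k⁴)^(2/3) = 0.6796.
Mass saving = 1 − 0.6796 = 32.0 %.

32.0 %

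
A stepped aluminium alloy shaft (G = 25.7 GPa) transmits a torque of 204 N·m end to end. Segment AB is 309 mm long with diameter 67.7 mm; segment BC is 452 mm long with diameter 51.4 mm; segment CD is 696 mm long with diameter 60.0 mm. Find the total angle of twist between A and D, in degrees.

J_AB = π(0.0677)⁴/32 = 2.06×10^-6 m⁴; J_BC = π(0.0514)⁴/32 = 6.85×10^-7 m⁴; J_CD = π(0.0600)⁴/32 = 1.27×10^-6 m⁴.
θ = (T/G)·Σ L_i/J_i = (204.0/25.7×10⁹)·(0.309/2.06×10^-6 + 0.452/6.85×10^-7 + 0.696/1.27×10^-6) = 0.01077 rad.

0.617°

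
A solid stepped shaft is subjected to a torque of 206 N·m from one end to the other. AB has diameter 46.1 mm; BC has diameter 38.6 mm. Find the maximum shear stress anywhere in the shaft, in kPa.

18200 kPa

Under the same torque, τ_max = 16T/(πd³) is largest where d is smallest — segment BC (d = 38.6 mm).
τ_max = 16·206.0/(π·(0.0386)³) = 1.824×10^7 Pa.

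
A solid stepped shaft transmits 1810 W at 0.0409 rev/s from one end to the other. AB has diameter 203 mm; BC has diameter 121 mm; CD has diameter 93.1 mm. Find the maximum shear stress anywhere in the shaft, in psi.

6450 psi

ω = 2π·0.0409 = 0.2570 rad/s, so T = P/ω = 1810 / 0.2570 = 7043 N·m.
Under the same torque, τ_max = 16T/(πd³) is largest where d is smallest — segment CD (d = 93.1 mm).
τ_max = 16·7043/(π·(0.0931)³) = 4.445×10^7 Pa.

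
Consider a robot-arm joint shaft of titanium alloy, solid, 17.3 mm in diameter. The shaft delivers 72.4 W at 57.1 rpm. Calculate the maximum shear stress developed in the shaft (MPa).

ω = 2π·57.1/60 = 5.979 rad/s, so T = P/ω = 72.4 / 5.979 = 12.11 N·m.
J = πd⁴/32 = π(0.0173)⁴/32 = 8.794×10^-9 m⁴.
τ_max = T·r/J = 12.11 × 0.00865 / 8.794×10^-9 = 1.191×10^7 Pa.

11.9 MPa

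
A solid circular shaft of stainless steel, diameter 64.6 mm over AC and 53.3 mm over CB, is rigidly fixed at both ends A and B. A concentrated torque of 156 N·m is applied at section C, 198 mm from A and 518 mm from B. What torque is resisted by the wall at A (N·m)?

Compatibility: T_A·a/J_AC = T_B·b/J_CB with T_A + T_B = T₀.
J_AC = 1.71×10^-6 m⁴, J_CB = 7.92×10^-7 m⁴, so T_A = T₀·(J_AC/a)/((J_AC/a)+(J_CB/b)) = 132.5 N·m, T_B = 23.48 N·m.

133 N·m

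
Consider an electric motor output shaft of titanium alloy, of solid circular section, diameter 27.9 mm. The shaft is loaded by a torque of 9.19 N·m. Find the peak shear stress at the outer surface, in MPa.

J = πd⁴/32 = π(0.0279)⁴/32 = 5.949×10^-8 m⁴.
τ_max = T·r/J = 9.190 × 0.0139 / 5.949×10^-8 = 2.155×10^6 Pa.

2.16 MPa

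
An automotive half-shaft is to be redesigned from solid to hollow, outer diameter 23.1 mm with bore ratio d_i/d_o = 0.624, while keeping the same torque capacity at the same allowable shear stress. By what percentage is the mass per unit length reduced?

31.9 %

Equal τ_max and T ⇒ the solid shaft needs d_s³ = d_o³(1−k⁴), so d_s = 23.1·(1−0.624⁴)^(1/3) = 21.87 mm.
Area ratio A_h/A_s = d_o²(1−k²)/d_s² = (1−k²)/(1−k⁴)^(2/3) = 0.6814.
Mass saving = 1 − 0.6814 = 31.9 %.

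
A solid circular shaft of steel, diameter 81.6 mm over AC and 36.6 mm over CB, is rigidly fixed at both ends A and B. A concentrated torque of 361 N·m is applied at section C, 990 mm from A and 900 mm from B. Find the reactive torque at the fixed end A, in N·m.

346 N·m

Compatibility: T_A·a/J_AC = T_B·b/J_CB with T_A + T_B = T₀.
J_AC = 4.35×10^-6 m⁴, J_CB = 1.76×10^-7 m⁴, so T_A = T₀·(J_AC/a)/((J_AC/a)+(J_CB/b)) = 345.6 N·m, T_B = 15.39 N·m.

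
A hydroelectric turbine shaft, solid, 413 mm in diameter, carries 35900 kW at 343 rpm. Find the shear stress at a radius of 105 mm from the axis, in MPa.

ω = 2π·343/60 = 35.92 rad/s, so T = P/ω = 35900×10³ / 35.92 = 999500 N·m.
J = πd⁴/32 = π(0.413)⁴/32 = 2.856×10^-3 m⁴.
Shear stress varies linearly with radius: τ = T·r/J = 999500 × 0.105 / 2.856×10^-3 = 3.674×10^7 Pa.

36.7 MPa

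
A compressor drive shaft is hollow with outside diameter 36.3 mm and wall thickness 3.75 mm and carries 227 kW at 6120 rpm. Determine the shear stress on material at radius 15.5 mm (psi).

ω = 2π·6120/60 = 640.9 rad/s, so T = P/ω = 227×10³ / 640.9 = 354.2 N·m.
J = π(d_o⁴ − d_i⁴)/32 = π(0.0363⁴ − 0.0288⁴)/32 = 1.029×10^-7 m⁴.
Shear stress varies linearly with radius: τ = T·r/J = 354.2 × 0.0155 / 1.029×10^-7 = 5.334×10^7 Pa.

7740 psi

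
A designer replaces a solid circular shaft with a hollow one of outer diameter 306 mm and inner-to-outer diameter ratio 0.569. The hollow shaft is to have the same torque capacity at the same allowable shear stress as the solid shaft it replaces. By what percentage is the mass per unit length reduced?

Equal τ_max and T ⇒ the solid shaft needs d_s³ = d_o³(1−k⁴), so d_s = 306·(1−0.569⁴)^(1/3) = 294.9 mm.
Area ratio A_h/A_s = d_o²(1−k²)/d_s² = (1−k²)/(1−k⁴)^(2/3) = 0.7280.
Mass saving = 1 − 0.7280 = 27.2 %.

27.2 %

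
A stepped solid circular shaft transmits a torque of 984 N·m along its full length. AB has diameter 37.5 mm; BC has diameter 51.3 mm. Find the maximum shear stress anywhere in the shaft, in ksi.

13.8 ksi

Under the same torque, τ_max = 16T/(πd³) is largest where d is smallest — segment AB (d = 37.5 mm).
τ_max = 16·984.0/(π·(0.0375)³) = 9.503×10^7 Pa.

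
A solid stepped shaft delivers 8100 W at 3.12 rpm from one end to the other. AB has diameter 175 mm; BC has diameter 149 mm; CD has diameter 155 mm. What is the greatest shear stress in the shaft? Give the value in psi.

ω = 2π·3.12/60 = 0.3267 rad/s, so T = P/ω = 8100 / 0.3267 = 24790 N·m.
Under the same torque, τ_max = 16T/(πd³) is largest where d is smallest — segment BC (d = 149 mm).
τ_max = 16·24790/(π·(0.149)³) = 3.817×10^7 Pa.

5540 psi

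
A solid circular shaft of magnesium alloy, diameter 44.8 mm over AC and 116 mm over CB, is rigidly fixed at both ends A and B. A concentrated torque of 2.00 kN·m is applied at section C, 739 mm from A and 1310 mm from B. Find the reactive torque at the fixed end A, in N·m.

Compatibility: T_A·a/J_AC = T_B·b/J_CB with T_A + T_B = T₀.
J_AC = 3.95×10^-7 m⁴, J_CB = 1.78×10^-5 m⁴, so T_A = T₀·(J_AC/a)/((J_AC/a)+(J_CB/b)) = 75.88 N·m, T_B = 1924 N·m.

75.9 N·m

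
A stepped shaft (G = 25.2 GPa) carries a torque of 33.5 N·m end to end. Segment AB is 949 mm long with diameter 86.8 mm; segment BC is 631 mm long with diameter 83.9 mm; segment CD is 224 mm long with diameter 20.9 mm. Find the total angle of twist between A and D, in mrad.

16.3 mrad

J_AB = π(0.0868)⁴/32 = 5.57×10^-6 m⁴; J_BC = π(0.0839)⁴/32 = 4.86×10^-6 m⁴; J_CD = π(0.0209)⁴/32 = 1.87×10^-8 m⁴.
θ = (T/G)·Σ L_i/J_i = (33.50/25.2×10⁹)·(0.949/5.57×10^-6 + 0.631/4.86×10^-6 + 0.224/1.87×10^-8) = 0.01630 rad.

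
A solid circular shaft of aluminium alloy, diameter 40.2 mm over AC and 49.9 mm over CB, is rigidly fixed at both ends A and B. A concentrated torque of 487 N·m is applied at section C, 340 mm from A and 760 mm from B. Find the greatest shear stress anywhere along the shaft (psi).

Compatibility: T_A·a/J_AC = T_B·b/J_CB with T_A + T_B = T₀.
J_AC = 2.56×10^-7 m⁴, J_CB = 6.09×10^-7 m⁴, so T_A = T₀·(J_AC/a)/((J_AC/a)+(J_CB/b)) = 236.2 N·m, T_B = 250.8 N·m.
τ in each portion: τ_AC = 1.85×10^7 Pa, τ_CB = 1.03×10^7 Pa; maximum is in AC.
τ_max = T_AC·r/J = 236.2·0.0201/2.56×10^-7 = 1.851×10^7 Pa.

2690 psi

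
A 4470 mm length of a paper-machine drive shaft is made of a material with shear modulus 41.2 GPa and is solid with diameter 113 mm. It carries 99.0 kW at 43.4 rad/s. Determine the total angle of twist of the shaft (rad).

0.0155 rad

ω = 43.4 rad/s, so T = P/ω = 99.0×10³ / 43.40 = 2281 N·m.
J = πd⁴/32 = π(0.113)⁴/32 = 1.601×10^-5 m⁴.
θ = T·L/(G·J) = 2281 × 4.47 / (41.2×10⁹ × 1.601×10^-5) = 0.01546 rad.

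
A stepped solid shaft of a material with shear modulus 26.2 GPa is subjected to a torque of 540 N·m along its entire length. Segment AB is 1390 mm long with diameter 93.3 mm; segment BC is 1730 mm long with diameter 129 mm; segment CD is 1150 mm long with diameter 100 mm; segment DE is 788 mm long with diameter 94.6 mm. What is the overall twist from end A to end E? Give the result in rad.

J_AB = π(0.0933)⁴/32 = 7.44×10^-6 m⁴; J_BC = π(0.129)⁴/32 = 2.72×10^-5 m⁴; J_CD = π(0.100)⁴/32 = 9.82×10^-6 m⁴; J_DE = π(0.0946)⁴/32 = 7.86×10^-6 m⁴.
θ = (T/G)·Σ L_i/J_i = (540.0/26.2×10⁹)·(1.39/7.44×10^-6 + 1.73/2.72×10^-5 + 1.15/9.82×10^-6 + 0.788/7.86×10^-6) = 9.643×10^-3 rad.

0.00964 rad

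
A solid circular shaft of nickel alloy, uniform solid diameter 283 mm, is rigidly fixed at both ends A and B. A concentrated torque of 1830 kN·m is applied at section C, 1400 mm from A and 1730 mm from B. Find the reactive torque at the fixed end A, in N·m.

1.01e6 N·m

With uniform GJ and both ends fixed, compatibility θ_AC = θ_CB gives T_A·a = T_B·b, together with T_A + T_B = T₀.
T_A = T₀·b/(a+b) = 1.830e6·1730/3130 = 1.011e6 N·m; T_B = 818500 N·m.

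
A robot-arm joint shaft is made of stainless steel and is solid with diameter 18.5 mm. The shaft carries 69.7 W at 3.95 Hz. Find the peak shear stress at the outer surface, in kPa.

2260 kPa

ω = 2π·3.95 = 24.82 rad/s, so T = P/ω = 69.7 / 24.82 = 2.808 N·m.
J = πd⁴/32 = π(0.0185)⁴/32 = 1.150×10^-8 m⁴.
τ_max = T·r/J = 2.808 × 0.00925 / 1.150×10^-8 = 2.259×10^6 Pa.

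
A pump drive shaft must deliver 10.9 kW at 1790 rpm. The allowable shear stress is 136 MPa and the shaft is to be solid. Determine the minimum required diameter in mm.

13.0 mm

ω = 2π·1790/60 = 187.4 rad/s, so T = P/ω = 10.9×10³ / 187.4 = 58.15 N·m.
For a solid shaft τ_max = 16T/(πd³), so d = (16T/(π τ_allow))^(1/3) = (16·58.15/(π·1.36×10^8))^(1/3) = 0.01296 m.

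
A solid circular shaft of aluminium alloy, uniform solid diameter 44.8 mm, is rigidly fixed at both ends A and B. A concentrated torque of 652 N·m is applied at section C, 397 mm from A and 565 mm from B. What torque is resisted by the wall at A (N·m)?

With uniform GJ and both ends fixed, compatibility θ_AC = θ_CB gives T_A·a = T_B·b, together with T_A + T_B = T₀.
T_A = T₀·b/(a+b) = 652.0·565/962.0 = 382.9 N·m; T_B = 269.1 N·m.

383 N·m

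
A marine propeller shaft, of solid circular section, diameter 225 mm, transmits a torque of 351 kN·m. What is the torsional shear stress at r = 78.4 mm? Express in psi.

15900 psi

J = πd⁴/32 = π(0.225)⁴/32 = 2.516×10^-4 m⁴.
Shear stress varies linearly with radius: τ = T·r/J = 351000 × 0.0784 / 2.516×10^-4 = 1.094×10^8 Pa.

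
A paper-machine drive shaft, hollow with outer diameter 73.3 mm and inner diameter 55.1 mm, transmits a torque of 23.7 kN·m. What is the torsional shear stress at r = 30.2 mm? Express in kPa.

J = π(d_o⁴ − d_i⁴)/32 = π(0.0733⁴ − 0.0551⁴)/32 = 1.929×10^-6 m⁴.
Shear stress varies linearly with radius: τ = T·r/J = 23700 × 0.0302 / 1.929×10^-6 = 3.710×10^8 Pa.

371000 kPa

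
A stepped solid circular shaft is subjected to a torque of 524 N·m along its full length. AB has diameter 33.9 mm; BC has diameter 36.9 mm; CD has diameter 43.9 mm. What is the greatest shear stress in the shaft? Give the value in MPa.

68.5 MPa

Under the same torque, τ_max = 16T/(πd³) is largest where d is smallest — segment AB (d = 33.9 mm).
τ_max = 16·524.0/(π·(0.0339)³) = 6.850×10^7 Pa.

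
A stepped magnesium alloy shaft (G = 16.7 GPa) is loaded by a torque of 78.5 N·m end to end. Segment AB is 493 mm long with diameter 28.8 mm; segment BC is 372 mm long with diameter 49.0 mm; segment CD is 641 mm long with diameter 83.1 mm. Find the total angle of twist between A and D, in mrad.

J_AB = π(0.0288)⁴/32 = 6.75×10^-8 m⁴; J_BC = π(0.0490)⁴/32 = 5.66×10^-7 m⁴; J_CD = π(0.0831)⁴/32 = 4.68×10^-6 m⁴.
θ = (T/G)·Σ L_i/J_i = (78.50/16.7×10⁹)·(0.493/6.75×10^-8 + 0.372/5.66×10^-7 + 0.641/4.68×10^-6) = 0.03804 rad.

38.0 mrad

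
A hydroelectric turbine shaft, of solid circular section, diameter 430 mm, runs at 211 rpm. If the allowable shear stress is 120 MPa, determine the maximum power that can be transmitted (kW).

41400 kW

J = πd⁴/32 = π(0.430)⁴/32 = 3.356×10^-3 m⁴.
T_max = τ_allow·J/r = 1.20×10^8 × 3.356×10^-3 / 0.215 = 1.873e6 N·m.
ω = 2π·211/60 = 22.10 rad/s, so P_max = T_max·ω = 4.139×10^7 W.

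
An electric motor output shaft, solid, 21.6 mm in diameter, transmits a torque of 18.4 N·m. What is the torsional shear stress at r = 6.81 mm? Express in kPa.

5860 kPa

J = πd⁴/32 = π(0.0216)⁴/32 = 2.137×10^-8 m⁴.
Shear stress varies linearly with radius: τ = T·r/J = 18.40 × 0.00681 / 2.137×10^-8 = 5.863×10^6 Pa.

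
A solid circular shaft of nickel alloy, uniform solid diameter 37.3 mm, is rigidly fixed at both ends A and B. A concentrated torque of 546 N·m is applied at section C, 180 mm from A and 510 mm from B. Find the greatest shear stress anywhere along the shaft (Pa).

With uniform GJ and both ends fixed, compatibility θ_AC = θ_CB gives T_A·a = T_B·b, together with T_A + T_B = T₀.
T_A = T₀·b/(a+b) = 546.0·510/690.0 = 403.6 N·m; T_B = 142.4 N·m.
τ in each portion: τ_AC = 3.96×10^7 Pa, τ_CB = 1.40×10^7 Pa; maximum is in AC.
τ_max = T_AC·r/J = 403.6·0.0186/1.90×10^-7 = 3.961×10^7 Pa.

3.96e7 Pa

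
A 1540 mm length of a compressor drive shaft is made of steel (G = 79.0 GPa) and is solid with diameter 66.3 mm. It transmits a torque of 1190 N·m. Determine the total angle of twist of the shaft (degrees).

0.701°

J = πd⁴/32 = π(0.0663)⁴/32 = 1.897×10^-6 m⁴.
θ = T·L/(G·J) = 1190 × 1.54 / (79.0×10⁹ × 1.897×10^-6) = 0.01223 rad.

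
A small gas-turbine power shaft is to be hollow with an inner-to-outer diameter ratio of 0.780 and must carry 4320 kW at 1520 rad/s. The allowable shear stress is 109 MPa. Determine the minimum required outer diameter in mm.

59.5 mm

ω = 1520 rad/s, so T = P/ω = 4320×10³ / 1520 = 2842 N·m.
For a hollow shaft with d_i/d_o = 0.780: τ_max = 16T/(π d_o³ (1−k⁴)), so d_o = [16T/(π τ_allow (1−k⁴))]^(1/3) = [16·2842/(π·1.09×10^8·0.6298)]^(1/3) = 0.05952 m.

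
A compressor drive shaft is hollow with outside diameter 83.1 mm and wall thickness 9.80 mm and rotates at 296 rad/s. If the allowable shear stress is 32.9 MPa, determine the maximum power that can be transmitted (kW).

723 kW

J = π(d_o⁴ − d_i⁴)/32 = π(0.0831⁴ − 0.0635⁴)/32 = 3.085×10^-6 m⁴.
T_max = τ_allow·J/r = 3.29×10^7 × 3.085×10^-6 / 0.0415 = 2443 N·m.
ω = 296 rad/s, so P_max = T_max·ω = 7.232×10^5 W.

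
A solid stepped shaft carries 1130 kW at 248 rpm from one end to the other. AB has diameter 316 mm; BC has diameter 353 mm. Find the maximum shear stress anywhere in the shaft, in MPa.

7.02 MPa

ω = 2π·248/60 = 25.97 rad/s, so T = P/ω = 1130×10³ / 25.97 = 43510 N·m.
Under the same torque, τ_max = 16T/(πd³) is largest where d is smallest — segment AB (d = 316 mm).
τ_max = 16·43510/(π·(0.316)³) = 7.023×10^6 Pa.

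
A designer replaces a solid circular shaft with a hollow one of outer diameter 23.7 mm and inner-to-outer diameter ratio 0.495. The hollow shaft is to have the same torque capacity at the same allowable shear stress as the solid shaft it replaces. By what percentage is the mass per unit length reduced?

Equal τ_max and T ⇒ the solid shaft needs d_s³ = d_o³(1−k⁴), so d_s = 23.7·(1−0.495⁴)^(1/3) = 23.22 mm.
Area ratio A_h/A_s = d_o²(1−k²)/d_s² = (1−k²)/(1−k⁴)^(2/3) = 0.7868.
Mass saving = 1 − 0.7868 = 21.3 %.

21.3 %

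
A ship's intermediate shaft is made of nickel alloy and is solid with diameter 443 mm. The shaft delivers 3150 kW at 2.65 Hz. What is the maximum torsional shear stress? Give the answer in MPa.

11.1 MPa

ω = 2π·2.65 = 16.65 rad/s, so T = P/ω = 3150×10³ / 16.65 = 189200 N·m.
J = πd⁴/32 = π(0.443)⁴/32 = 3.781×10^-3 m⁴.
τ_max = T·r/J = 189200 × 0.222 / 3.781×10^-3 = 1.108×10^7 Pa.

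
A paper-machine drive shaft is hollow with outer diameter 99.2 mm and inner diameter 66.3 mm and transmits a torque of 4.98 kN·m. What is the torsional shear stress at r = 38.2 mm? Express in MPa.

J = π(d_o⁴ − d_i⁴)/32 = π(0.0992⁴ − 0.0663⁴)/32 = 7.610×10^-6 m⁴.
Shear stress varies linearly with radius: τ = T·r/J = 4980 × 0.0382 / 7.610×10^-6 = 2.500×10^7 Pa.

25.0 MPa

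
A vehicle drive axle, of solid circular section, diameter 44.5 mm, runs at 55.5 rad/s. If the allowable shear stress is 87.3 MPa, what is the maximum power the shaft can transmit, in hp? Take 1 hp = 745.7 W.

112 hp

J = πd⁴/32 = π(0.0445)⁴/32 = 3.850×10^-7 m⁴.
T_max = τ_allow·J/r = 8.73×10^7 × 3.850×10^-7 / 0.0222 = 1511 N·m.
ω = 55.5 rad/s, so P_max = T_max·ω = 8.383×10^4 W.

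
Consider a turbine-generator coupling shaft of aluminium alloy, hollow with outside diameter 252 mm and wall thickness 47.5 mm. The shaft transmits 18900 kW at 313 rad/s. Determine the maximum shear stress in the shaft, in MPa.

ω = 313 rad/s, so T = P/ω = 18900×10³ / 313.0 = 60380 N·m.
J = π(d_o⁴ − d_i⁴)/32 = π(0.252⁴ − 0.157⁴)/32 = 3.363×10^-4 m⁴.
τ_max = T·r/J = 60380 × 0.126 / 3.363×10^-4 = 2.263×10^7 Pa.

22.6 MPa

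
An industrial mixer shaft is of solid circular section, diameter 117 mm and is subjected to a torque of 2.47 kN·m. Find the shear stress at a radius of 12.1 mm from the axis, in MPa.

1.62 MPa

J = πd⁴/32 = π(0.117)⁴/32 = 1.840×10^-5 m⁴.
Shear stress varies linearly with radius: τ = T·r/J = 2470 × 0.0121 / 1.840×10^-5 = 1.625×10^6 Pa.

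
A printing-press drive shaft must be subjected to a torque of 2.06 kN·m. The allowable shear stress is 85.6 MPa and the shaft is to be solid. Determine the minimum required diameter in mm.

49.7 mm

For a solid shaft τ_max = 16T/(πd³), so d = (16T/(π τ_allow))^(1/3) = (16·2060/(π·8.56×10^7))^(1/3) = 0.04967 m.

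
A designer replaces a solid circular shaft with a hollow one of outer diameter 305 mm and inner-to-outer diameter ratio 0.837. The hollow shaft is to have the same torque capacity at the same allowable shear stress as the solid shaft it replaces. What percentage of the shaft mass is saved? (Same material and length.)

53.0 %

Equal τ_max and T ⇒ the solid shaft needs d_s³ = d_o³(1−k⁴), so d_s = 305·(1−0.837⁴)^(1/3) = 243.6 mm.
Area ratio A_h/A_s = d_o²(1−k²)/d_s² = (1−k²)/(1−k⁴)^(2/3) = 0.4696.
Mass saving = 1 − 0.4696 = 53.0 %.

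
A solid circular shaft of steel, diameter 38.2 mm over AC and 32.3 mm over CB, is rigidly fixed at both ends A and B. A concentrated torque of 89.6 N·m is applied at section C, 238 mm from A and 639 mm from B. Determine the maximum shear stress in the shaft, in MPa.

Compatibility: T_A·a/J_AC = T_B·b/J_CB with T_A + T_B = T₀.
J_AC = 2.09×10^-7 m⁴, J_CB = 1.07×10^-7 m⁴, so T_A = T₀·(J_AC/a)/((J_AC/a)+(J_CB/b)) = 75.27 N·m, T_B = 14.33 N·m.
τ in each portion: τ_AC = 6.88×10^6 Pa, τ_CB = 2.17×10^6 Pa; maximum is in AC.
τ_max = T_AC·r/J = 75.27·0.0191/2.09×10^-7 = 6.877×10^6 Pa.

6.88 MPa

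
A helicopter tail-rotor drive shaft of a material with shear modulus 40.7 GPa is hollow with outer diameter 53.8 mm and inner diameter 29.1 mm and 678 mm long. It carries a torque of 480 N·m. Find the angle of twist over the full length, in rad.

0.0106 rad

J = π(d_o⁴ − d_i⁴)/32 = π(0.0538⁴ − 0.0291⁴)/32 = 7.521×10^-7 m⁴.
θ = T·L/(G·J) = 480.0 × 0.678 / (40.7×10⁹ × 7.521×10^-7) = 0.01063 rad.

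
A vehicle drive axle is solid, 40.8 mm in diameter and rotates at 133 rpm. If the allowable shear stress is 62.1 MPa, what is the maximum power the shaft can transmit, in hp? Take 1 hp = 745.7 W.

15.5 hp

J = πd⁴/32 = π(0.0408)⁴/32 = 2.720×10^-7 m⁴.
T_max = τ_allow·J/r = 6.21×10^7 × 2.720×10^-7 / 0.0204 = 828.1 N·m.
ω = 2π·133/60 = 13.93 rad/s, so P_max = T_max·ω = 1.153×10^4 W.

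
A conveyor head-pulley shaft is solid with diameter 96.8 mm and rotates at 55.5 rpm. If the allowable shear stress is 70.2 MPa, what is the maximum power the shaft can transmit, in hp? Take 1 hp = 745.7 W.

97.4 hp

J = πd⁴/32 = π(0.0968)⁴/32 = 8.620×10^-6 m⁴.
T_max = τ_allow·J/r = 7.02×10^7 × 8.620×10^-6 / 0.0484 = 12500 N·m.
ω = 2π·55.5/60 = 5.812 rad/s, so P_max = T_max·ω = 7.266×10^4 W.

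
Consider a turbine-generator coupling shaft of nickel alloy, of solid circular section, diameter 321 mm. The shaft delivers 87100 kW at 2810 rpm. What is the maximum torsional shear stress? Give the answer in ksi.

ω = 2π·2810/60 = 294.3 rad/s, so T = P/ω = 87100×10³ / 294.3 = 296000 N·m.
J = πd⁴/32 = π(0.321)⁴/32 = 1.042×10^-3 m⁴.
τ_max = T·r/J = 296000 × 0.161 / 1.042×10^-3 = 4.558×10^7 Pa.

6.61 ksi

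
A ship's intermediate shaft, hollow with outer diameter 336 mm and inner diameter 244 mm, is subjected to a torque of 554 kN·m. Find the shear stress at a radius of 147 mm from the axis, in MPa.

90.2 MPa

J = π(d_o⁴ − d_i⁴)/32 = π(0.336⁴ − 0.244⁴)/32 = 9.033×10^-4 m⁴.
Shear stress varies linearly with radius: τ = T·r/J = 554000 × 0.147 / 9.033×10^-4 = 9.016×10^7 Pa.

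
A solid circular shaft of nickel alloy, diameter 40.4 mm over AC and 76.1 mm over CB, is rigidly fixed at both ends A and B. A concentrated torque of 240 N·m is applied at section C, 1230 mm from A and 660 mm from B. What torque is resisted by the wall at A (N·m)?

Compatibility: T_A·a/J_AC = T_B·b/J_CB with T_A + T_B = T₀.
J_AC = 2.62×10^-7 m⁴, J_CB = 3.29×10^-6 m⁴, so T_A = T₀·(J_AC/a)/((J_AC/a)+(J_CB/b)) = 9.811 N·m, T_B = 230.2 N·m.

9.81 N·m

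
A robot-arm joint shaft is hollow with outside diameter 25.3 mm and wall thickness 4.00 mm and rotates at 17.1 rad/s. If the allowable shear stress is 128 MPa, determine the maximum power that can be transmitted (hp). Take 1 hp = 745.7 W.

J = π(d_o⁴ − d_i⁴)/32 = π(0.0253⁴ − 0.0173⁴)/32 = 3.143×10^-8 m⁴.
T_max = τ_allow·J/r = 1.28×10^8 × 3.143×10^-8 / 0.0126 = 318.0 N·m.
ω = 17.1 rad/s, so P_max = T_max·ω = 5438 W.

7.29 hp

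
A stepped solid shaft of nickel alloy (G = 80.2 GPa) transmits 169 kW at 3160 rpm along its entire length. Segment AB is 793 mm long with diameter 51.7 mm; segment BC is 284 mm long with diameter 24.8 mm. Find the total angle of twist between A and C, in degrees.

3.20°

ω = 2π·3160/60 = 330.9 rad/s, so T = P/ω = 169×10³ / 330.9 = 510.7 N·m.
J_AB = π(0.0517)⁴/32 = 7.01×10^-7 m⁴; J_BC = π(0.0248)⁴/32 = 3.71×10^-8 m⁴.
θ = (T/G)·Σ L_i/J_i = (510.7/80.2×10⁹)·(0.793/7.01×10^-7 + 0.284/3.71×10^-8) = 0.05590 rad.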